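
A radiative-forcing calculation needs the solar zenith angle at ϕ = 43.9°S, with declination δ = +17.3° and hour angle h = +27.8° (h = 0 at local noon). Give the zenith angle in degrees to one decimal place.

θ_z = 66.3°

cos θ_z = sin ϕ sin δ + cos ϕ cos δ cos h = -0.206200 + 0.608551 = 0.402351.
θ_z = arccos(0.402351) = 66.3°.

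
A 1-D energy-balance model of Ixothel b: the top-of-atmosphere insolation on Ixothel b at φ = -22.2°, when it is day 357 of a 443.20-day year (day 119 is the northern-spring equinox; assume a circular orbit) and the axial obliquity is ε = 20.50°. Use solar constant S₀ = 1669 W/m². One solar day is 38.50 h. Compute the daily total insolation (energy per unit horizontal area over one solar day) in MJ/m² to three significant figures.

Solar longitude: λ_s = 360° × (357 − 119)/443.20 = 193.321°.
sin δ = sin 20.50° × sin 193.321° = -0.08069, so δ = -4.628°.
cos H₀ = −tan(-22.2°) tan(-4.628°) = -0.0330, H₀ = 1.6038 rad.
Bracket: H₀ sin φ sin δ + cos φ cos δ sin H₀ = 1.6038×-0.37784×-0.08069 + 0.92587×0.99674×0.99945 = 0.048897 + 0.922344 = 0.971241.
Q̄ = (S₀/π) × [bracket] = (1669/π) × 0.971241 = 515.98 W/m².
Daily total = Q̄ × 38.50 h × 3600 s/h = 515.98 × 38.50 × 3600 / 10⁶ = 71.51 MJ/m².

71.5 MJ/m²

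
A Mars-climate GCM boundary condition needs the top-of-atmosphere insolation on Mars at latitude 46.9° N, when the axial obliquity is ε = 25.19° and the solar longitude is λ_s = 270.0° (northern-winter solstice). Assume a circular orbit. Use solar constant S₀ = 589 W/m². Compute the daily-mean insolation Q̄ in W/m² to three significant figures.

Solar declination: sin δ = sin ε · sin λ_s = sin 25.19° × sin 270.0° = -0.42562, so δ = -25.190°.
cos H₀ = −tan(+46.9°) tan(-25.190°) = 0.5026, H₀ = 1.0442 rad.
Bracket: H₀ sin φ sin δ + cos φ cos δ sin H₀ = 1.0442×0.73016×-0.42562 + 0.68327×0.90490×0.86450 = -0.324507 + 0.534513 = 0.210006.
Q̄ = (S₀/π) × [bracket] = (589/π) × 0.210006 = 39.37 W/m².

Q̄ ≈ 39.4 W/m²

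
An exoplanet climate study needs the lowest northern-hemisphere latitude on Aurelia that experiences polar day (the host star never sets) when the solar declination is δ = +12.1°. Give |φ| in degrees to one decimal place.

|φ| = 77.9°

Polar day requires cos H₀ = −tan φ tan δ ≤ −1, i.e. tan φ tan δ ≥ 1.
The boundary is |tan φ| · |tan δ| = 1, so |φ| = 90° − |δ| = 90° − 12.1° = 77.9° in the northern hemisphere.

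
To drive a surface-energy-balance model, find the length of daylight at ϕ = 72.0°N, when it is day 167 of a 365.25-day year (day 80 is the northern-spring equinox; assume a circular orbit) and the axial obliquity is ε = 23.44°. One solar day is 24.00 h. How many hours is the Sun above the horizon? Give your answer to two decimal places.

24.00 h

Solar longitude: L_s = 360° × (167 − 80)/365.25 = 85.749°.
sin δ = sin 23.44° × sin 85.749° = 0.39669, so δ = +23.372°.
Sunrise equation: cos h₀ = −tan ϕ · tan δ = -1.3300 ≤ −1, so the Sun never sets (polar day) and h₀ = π.
Daylight = 2h₀/(2π) × 24.00 h = (3.1416/π) × 24.00 = 24.00 h.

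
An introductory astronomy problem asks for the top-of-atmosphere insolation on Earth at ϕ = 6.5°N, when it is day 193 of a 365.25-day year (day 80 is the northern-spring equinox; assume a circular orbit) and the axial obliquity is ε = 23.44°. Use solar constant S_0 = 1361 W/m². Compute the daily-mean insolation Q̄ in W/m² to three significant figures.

Q̄ ≈ 429 W/m²

Solar longitude: L_s = 360° × (193 − 80)/365.25 = 111.376°.
sin δ = sin 23.44° × sin 111.376° = 0.37042, so δ = +21.742°.
cos h₀ = −tan(+6.5°) tan(+21.742°) = -0.0454, h₀ = 1.6162 rad.
Bracket: h₀ sin ϕ sin δ + cos ϕ cos δ sin h₀ = 1.6162×0.11320×0.37042 + 0.99357×0.92886×0.99897 = 0.067770 + 0.921937 = 0.989707.
Q̄ = (S_0/π) × [bracket] = (1361/π) × 0.989707 = 428.8 W/m².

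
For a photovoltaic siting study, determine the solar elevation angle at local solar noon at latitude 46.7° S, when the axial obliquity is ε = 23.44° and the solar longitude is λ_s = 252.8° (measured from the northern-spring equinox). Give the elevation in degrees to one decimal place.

Solar declination: sin δ = sin ε · sin λ_s = sin 23.44° × sin 252.8° = -0.38000, so δ = -22.334°.
At local noon the hour angle is zero, so the zenith angle equals |φ − δ| = |-46.7° − (-22.334°)| = 24.366°.
Elevation = 90° − 24.366° = 65.6°.

65.6°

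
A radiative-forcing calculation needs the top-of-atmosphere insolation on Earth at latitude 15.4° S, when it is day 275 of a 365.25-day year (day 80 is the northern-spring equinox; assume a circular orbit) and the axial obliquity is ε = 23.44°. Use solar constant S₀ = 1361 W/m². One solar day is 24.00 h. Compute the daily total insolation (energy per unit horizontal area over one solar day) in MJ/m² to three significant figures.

Solar longitude: λ_s = 360° × (275 − 80)/365.25 = 192.197°.
sin δ = sin 23.44° × sin 192.197° = -0.08404, so δ = -4.821°.
cos H₀ = −tan(-15.4°) tan(-4.821°) = -0.0232, H₀ = 1.5940 rad.
Bracket: H₀ sin φ sin δ + cos φ cos δ sin H₀ = 1.5940×-0.26556×-0.08404 + 0.96410×0.99646×0.99973 = 0.035574 + 0.960428 = 0.996002.
Q̄ = (S₀/π) × [bracket] = (1361/π) × 0.996002 = 431.49 W/m².
Daily total = Q̄ × 24.00 h × 3600 s/h = 431.49 × 24.00 × 3600 / 10⁶ = 37.28 MJ/m².

37.3 MJ/m²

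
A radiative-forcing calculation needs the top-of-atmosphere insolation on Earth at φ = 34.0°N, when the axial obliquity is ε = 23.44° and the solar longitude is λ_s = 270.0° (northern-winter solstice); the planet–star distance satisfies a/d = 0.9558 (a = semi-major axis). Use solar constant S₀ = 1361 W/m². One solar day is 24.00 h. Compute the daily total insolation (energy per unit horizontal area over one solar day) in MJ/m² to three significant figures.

15.2 MJ/m²

Solar declination: sin δ = sin ε · sin λ_s = sin 23.44° × sin 270.0° = -0.39779, so δ = -23.440°.
cos H₀ = −tan(+34.0°) tan(-23.440°) = 0.2924, H₀ = 1.2740 rad.
Bracket: H₀ sin φ sin δ + cos φ cos δ sin H₀ = 1.2740×0.55919×-0.39779 + 0.82904×0.91748×0.95628 = -0.283389 + 0.727373 = 0.443984.
Inverse-square distance factor (a/d)² = 0.9558² = 0.913554.
Q̄ = (S₀/π) × 0.913554 × [bracket] = (1361/π) × 0.913554 × 0.443984 = 175.72 W/m².
Daily total = Q̄ × 24.00 h × 3600 s/h = 175.72 × 24.00 × 3600 / 10⁶ = 15.18 MJ/m².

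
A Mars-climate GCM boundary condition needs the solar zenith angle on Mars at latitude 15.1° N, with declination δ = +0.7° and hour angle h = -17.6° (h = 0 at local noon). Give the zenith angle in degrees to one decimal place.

cos θ_z = sin ϕ sin δ + cos ϕ cos δ cos h = 0.003183 + 0.920211 = 0.923394.
θ_z = arccos(0.923394) = 22.6°.

θ_z = 22.6°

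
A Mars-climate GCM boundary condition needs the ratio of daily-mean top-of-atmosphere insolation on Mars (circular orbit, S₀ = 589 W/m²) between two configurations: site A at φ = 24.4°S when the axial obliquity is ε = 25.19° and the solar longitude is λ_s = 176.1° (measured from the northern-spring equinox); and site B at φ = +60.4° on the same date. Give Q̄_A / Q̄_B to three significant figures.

Q̄_A / Q̄_B ≈ 1.67

— Configuration A (φ=-24.4°):
Solar declination: sin δ = sin ε · sin λ_s = sin 25.19° × sin 176.1° = 0.02895, so δ = +1.659°.
cos H₀ = −tan(-24.4°) tan(+1.659°) = 0.0131, H₀ = 1.5577 rad.
Bracket: H₀ sin φ sin δ + cos φ cos δ sin H₀ = 1.5577×-0.41310×0.02895 + 0.91068×0.99958×0.99991 = -0.018629 + 0.910216 = 0.891587.
Q̄ = (S₀/π) × [bracket] = (589/π) × 0.891587 = 167.16 W/m².
— Configuration B (φ=+60.4°):
cos H₀ = −tan(+60.4°) tan(+1.659°) = -0.0510, H₀ = 1.6218 rad.
Bracket: H₀ sin φ sin δ + cos φ cos δ sin H₀ = 1.6218×0.86949×0.02895 + 0.49394×0.99958×0.99870 = 0.040824 + 0.493091 = 0.533915.
Q̄ = (S₀/π) × [bracket] = (589/π) × 0.533915 = 100.10 W/m².
Ratio Q̄_A / Q̄_B = 167.16 / 100.10 = 1.670.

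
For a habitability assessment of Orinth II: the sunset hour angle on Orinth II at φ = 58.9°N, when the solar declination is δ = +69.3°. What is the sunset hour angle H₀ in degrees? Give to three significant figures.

H₀ = 180°

Sunrise equation: cos H₀ = −tan φ · tan δ = -4.3870 ≤ −1, so the host star never sets (polar day) and H₀ = π.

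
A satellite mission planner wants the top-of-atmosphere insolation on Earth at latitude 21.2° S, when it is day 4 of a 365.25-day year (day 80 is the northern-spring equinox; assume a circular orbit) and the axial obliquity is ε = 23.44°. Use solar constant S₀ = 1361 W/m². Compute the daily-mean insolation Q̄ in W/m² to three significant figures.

Q̄ ≈ 472 W/m²

Solar longitude: λ_s = 360° × (4 − 80)/365.25 = -74.908°, i.e. -74.908° + 360° = 285.092°.
sin δ = sin 23.44° × sin 285.092° = -0.38407, so δ = -22.586°.
cos H₀ = −tan(-21.2°) tan(-22.586°) = -0.1613, H₀ = 1.7328 rad.
Bracket: H₀ sin φ sin δ + cos φ cos δ sin H₀ = 1.7328×-0.36162×-0.38407 + 0.93232×0.92330×0.98690 = 0.240664 + 0.849534 = 1.090198.
Q̄ = (S₀/π) × [bracket] = (1361/π) × 1.090198 = 472.3 W/m².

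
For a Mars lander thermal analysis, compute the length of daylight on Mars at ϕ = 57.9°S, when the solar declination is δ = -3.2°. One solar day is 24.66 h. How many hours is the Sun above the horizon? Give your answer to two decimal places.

13.03 h

cos h₀ = −tan ϕ · tan δ = −tan(-57.9°) × tan(-3.200°) = -0.0891, so h₀ = 1.6600 rad = 95.11°.
Daylight = 2h₀/(2π) × 24.66 h = (1.6600/π) × 24.66 = 13.03 h.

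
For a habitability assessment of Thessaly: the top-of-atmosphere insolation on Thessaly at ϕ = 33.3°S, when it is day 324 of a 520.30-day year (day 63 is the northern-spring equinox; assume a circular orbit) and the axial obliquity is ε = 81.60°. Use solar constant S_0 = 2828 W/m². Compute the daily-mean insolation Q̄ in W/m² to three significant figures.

Solar longitude: L_s = 360° × (324 − 63)/520.30 = 180.588°.
sin δ = sin 81.60° × sin 180.588° = -0.01015, so δ = -0.582°.
cos h₀ = −tan(-33.3°) tan(-0.582°) = -0.0067, h₀ = 1.5775 rad.
Bracket: h₀ sin ϕ sin δ + cos ϕ cos δ sin h₀ = 1.5775×-0.54902×-0.01015 + 0.83581×0.99995×0.99998 = 0.008791 + 0.835751 = 0.844542.
Q̄ = (S_0/π) × [bracket] = (2828/π) × 0.844542 = 760.2 W/m².

Q̄ ≈ 760 W/m²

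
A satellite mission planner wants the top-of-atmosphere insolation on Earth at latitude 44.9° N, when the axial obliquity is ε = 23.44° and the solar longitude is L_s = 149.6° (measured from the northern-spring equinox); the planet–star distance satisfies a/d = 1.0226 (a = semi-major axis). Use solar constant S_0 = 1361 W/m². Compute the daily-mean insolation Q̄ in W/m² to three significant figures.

Solar declination: sin δ = sin ε · sin L_s = sin 23.44° × sin 149.6° = 0.20129, so δ = +11.613°.
cos h₀ = −tan(+44.9°) tan(+11.613°) = -0.2048, h₀ = 1.7770 rad.
Bracket: h₀ sin ϕ sin δ + cos ϕ cos δ sin h₀ = 1.7770×0.70587×0.20129 + 0.70834×0.97953×0.97881 = 0.252484 + 0.679138 = 0.931622.
Inverse-square distance factor (a/d)² = 1.0226² = 1.045711.
Q̄ = (S_0/π) × 1.045711 × [bracket] = (1361/π) × 1.045711 × 0.931622 = 422.0 W/m².

Q̄ ≈ 422 W/m²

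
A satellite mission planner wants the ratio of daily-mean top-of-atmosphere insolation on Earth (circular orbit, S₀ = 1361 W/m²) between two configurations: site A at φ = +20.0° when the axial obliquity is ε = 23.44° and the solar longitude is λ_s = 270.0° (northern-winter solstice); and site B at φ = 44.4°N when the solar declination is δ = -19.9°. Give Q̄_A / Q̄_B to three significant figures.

Q̄_A / Q̄_B ≈ 1.94

— Configuration A (φ=+20.0°):
Solar declination: sin δ = sin ε · sin λ_s = sin 23.44° × sin 270.0° = -0.39779, so δ = -23.440°.
cos H₀ = −tan(+20.0°) tan(-23.440°) = 0.1578, H₀ = 1.4123 rad.
Bracket: H₀ sin φ sin δ + cos φ cos δ sin H₀ = 1.4123×0.34202×-0.39779 + 0.93969×0.91748×0.98747 = -0.192146 + 0.851344 = 0.659198.
Q̄ = (S₀/π) × [bracket] = (1361/π) × 0.659198 = 285.58 W/m².
— Configuration B (φ=+44.4°):
cos H₀ = −tan(+44.4°) tan(-19.900°) = 0.3545, H₀ = 1.2084 rad.
Bracket: H₀ sin φ sin δ + cos φ cos δ sin H₀ = 1.2084×0.69966×-0.34038 + 0.71447×0.94029×0.93506 = -0.287781 + 0.628182 = 0.340401.
Q̄ = (S₀/π) × [bracket] = (1361/π) × 0.340401 = 147.47 W/m².
Ratio Q̄_A / Q̄_B = 285.58 / 147.47 = 1.937.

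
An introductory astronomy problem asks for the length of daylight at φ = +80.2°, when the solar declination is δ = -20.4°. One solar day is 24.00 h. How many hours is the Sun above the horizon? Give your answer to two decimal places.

cos H₀ = −tan φ · tan δ = 2.1531 ≥ 1, so the Sun never rises (polar night) and H₀ = 0.
Daylight = 2H₀/(2π) × 24.00 h = (0.0000/π) × 24.00 = 0.00 h.

0.00 h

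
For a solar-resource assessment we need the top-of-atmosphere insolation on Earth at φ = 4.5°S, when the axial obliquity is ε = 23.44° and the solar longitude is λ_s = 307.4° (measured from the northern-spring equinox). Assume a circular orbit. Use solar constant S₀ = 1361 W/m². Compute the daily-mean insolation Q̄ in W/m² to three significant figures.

Q̄ ≈ 427 W/m²

Solar declination: sin δ = sin ε · sin λ_s = sin 23.44° × sin 307.4° = -0.31601, so δ = -18.422°.
cos H₀ = −tan(-4.5°) tan(-18.422°) = -0.0262, H₀ = 1.5970 rad.
Bracket: H₀ sin φ sin δ + cos φ cos δ sin H₀ = 1.5970×-0.07846×-0.31601 + 0.99692×0.94876×0.99966 = 0.039596 + 0.945516 = 0.985112.
Q̄ = (S₀/π) × [bracket] = (1361/π) × 0.985112 = 426.8 W/m².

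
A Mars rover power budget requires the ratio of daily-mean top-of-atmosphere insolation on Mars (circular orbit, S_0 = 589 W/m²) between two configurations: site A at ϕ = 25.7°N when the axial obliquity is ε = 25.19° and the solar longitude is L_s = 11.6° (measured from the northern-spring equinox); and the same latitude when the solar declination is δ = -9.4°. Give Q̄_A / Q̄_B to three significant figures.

Q̄_A / Q̄_B ≈ 1.23

— Configuration A (ϕ=+25.7°):
Solar declination: sin δ = sin ε · sin L_s = sin 25.19° × sin 11.6° = 0.08558, so δ = +4.910°.
cos h₀ = −tan(+25.7°) tan(+4.910°) = -0.0413, h₀ = 1.6121 rad.
Bracket: h₀ sin ϕ sin δ + cos ϕ cos δ sin h₀ = 1.6121×0.43366×0.08558 + 0.90108×0.99633×0.99915 = 0.059829 + 0.897010 = 0.956839.
Q̄ = (S_0/π) × [bracket] = (589/π) × 0.956839 = 179.39 W/m².
— Configuration B (ϕ=+25.7°):
cos h₀ = −tan(+25.7°) tan(-9.400°) = 0.0797, h₀ = 1.4910 rad.
Bracket: h₀ sin ϕ sin δ + cos ϕ cos δ sin h₀ = 1.4910×0.43366×-0.16333 + 0.90108×0.98657×0.99682 = -0.105607 + 0.886152 = 0.780545.
Q̄ = (S_0/π) × [bracket] = (589/π) × 0.780545 = 146.34 W/m².
Ratio Q̄_A / Q̄_B = 179.39 / 146.34 = 1.226.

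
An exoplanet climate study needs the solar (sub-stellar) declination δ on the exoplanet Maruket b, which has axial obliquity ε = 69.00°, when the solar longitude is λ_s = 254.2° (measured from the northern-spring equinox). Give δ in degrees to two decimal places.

sin δ = sin ε · sin λ_s = sin 69.00° × sin 254.2° = -0.898308.
δ = arcsin(-0.898308) = -63.94°.

δ = -63.94°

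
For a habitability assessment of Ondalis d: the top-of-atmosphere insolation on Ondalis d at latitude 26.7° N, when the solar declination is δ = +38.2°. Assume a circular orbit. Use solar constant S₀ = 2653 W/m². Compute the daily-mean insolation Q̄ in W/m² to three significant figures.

Q̄ ≈ 1.01e+03 W/m²

cos H₀ = −tan(+26.7°) tan(+38.200°) = -0.3958, H₀ = 1.9777 rad.
Bracket: H₀ sin φ sin δ + cos φ cos δ sin H₀ = 1.9777×0.44932×0.61841 + 0.89337×0.78586×0.91835 = 0.549532 + 0.644740 = 1.194272.
Q̄ = (S₀/π) × [bracket] = (2653/π) × 1.194272 = 1009 W/m².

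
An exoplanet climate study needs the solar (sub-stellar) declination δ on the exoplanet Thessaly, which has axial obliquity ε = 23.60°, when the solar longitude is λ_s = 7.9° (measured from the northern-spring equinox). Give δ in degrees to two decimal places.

sin δ = sin ε · sin λ_s = sin 23.60° × sin 7.9° = 0.055026.
δ = arcsin(0.055026) = +3.15°.

δ = +3.15°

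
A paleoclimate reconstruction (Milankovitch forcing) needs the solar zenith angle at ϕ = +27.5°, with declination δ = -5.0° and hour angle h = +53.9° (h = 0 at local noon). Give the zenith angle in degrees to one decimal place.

θ_z = 61.3°

cos θ_z = sin ϕ sin δ + cos ϕ cos δ cos h = -0.040244 + 0.520635 = 0.480391.
θ_z = arccos(0.480391) = 61.3°.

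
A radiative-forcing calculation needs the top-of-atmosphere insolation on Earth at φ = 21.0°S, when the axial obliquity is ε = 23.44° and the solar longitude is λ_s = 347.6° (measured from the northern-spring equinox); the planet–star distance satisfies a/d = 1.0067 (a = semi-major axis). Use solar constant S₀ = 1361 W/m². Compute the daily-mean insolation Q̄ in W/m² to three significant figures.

Solar declination: sin δ = sin ε · sin λ_s = sin 23.44° × sin 347.6° = -0.08542, so δ = -4.900°.
cos H₀ = −tan(-21.0°) tan(-4.900°) = -0.0329, H₀ = 1.6037 rad.
Bracket: H₀ sin φ sin δ + cos φ cos δ sin H₀ = 1.6037×-0.35837×-0.08542 + 0.93358×0.99635×0.99946 = 0.049092 + 0.929670 = 0.978762.
Inverse-square distance factor (a/d)² = 1.0067² = 1.013445.
Q̄ = (S₀/π) × 1.013445 × [bracket] = (1361/π) × 1.013445 × 0.978762 = 429.7 W/m².

Q̄ ≈ 430 W/m²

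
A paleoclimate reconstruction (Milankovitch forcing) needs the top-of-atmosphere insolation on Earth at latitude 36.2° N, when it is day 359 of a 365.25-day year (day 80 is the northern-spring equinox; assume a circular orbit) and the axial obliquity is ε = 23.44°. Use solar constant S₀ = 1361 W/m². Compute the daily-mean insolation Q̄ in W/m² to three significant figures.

Solar longitude: λ_s = 360° × (359 − 80)/365.25 = 274.990°.
sin δ = sin 23.44° × sin 274.990° = -0.39628, so δ = -23.346°.
cos H₀ = −tan(+36.2°) tan(-23.346°) = 0.3159, H₀ = 1.2494 rad.
Bracket: H₀ sin φ sin δ + cos φ cos δ sin H₀ = 1.2494×0.59061×-0.39628 + 0.80696×0.91813×0.94879 = -0.292418 + 0.702953 = 0.410535.
Q̄ = (S₀/π) × [bracket] = (1361/π) × 0.410535 = 177.9 W/m².

Q̄ ≈ 178 W/m²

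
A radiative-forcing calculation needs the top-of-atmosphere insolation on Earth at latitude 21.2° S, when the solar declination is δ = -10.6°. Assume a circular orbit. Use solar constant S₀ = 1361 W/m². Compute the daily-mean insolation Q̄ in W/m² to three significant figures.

cos H₀ = −tan(-21.2°) tan(-10.600°) = -0.0726, H₀ = 1.6434 rad.
Bracket: H₀ sin φ sin δ + cos φ cos δ sin H₀ = 1.6434×-0.36162×-0.18395 + 0.93232×0.98294×0.99736 = 0.109319 + 0.913995 = 1.023314.
Q̄ = (S₀/π) × [bracket] = (1361/π) × 1.023314 = 443.3 W/m².

Q̄ ≈ 443 W/m²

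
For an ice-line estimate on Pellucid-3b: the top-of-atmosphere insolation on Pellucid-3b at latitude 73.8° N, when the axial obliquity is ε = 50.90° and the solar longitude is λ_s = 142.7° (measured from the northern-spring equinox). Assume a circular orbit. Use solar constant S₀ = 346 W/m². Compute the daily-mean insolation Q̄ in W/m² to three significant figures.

Solar declination: sin δ = sin ε · sin λ_s = sin 50.90° × sin 142.7° = 0.47028, so δ = +28.052°.
cos H₀ = −tan(+73.8°) tan(+28.052°) = -1.8342 ≤ −1 ⇒ polar day, H₀ = π.
Bracket: H₀ sin φ sin δ + cos φ cos δ sin H₀ = 3.1416×0.96029×0.47028 + 0.27899×0.88252×0.00000 = 1.418763 + 0.000000 = 1.418763.
Q̄ = (S₀/π) × [bracket] = (346/π) × 1.418763 = 156.3 W/m².

Q̄ ≈ 156 W/m²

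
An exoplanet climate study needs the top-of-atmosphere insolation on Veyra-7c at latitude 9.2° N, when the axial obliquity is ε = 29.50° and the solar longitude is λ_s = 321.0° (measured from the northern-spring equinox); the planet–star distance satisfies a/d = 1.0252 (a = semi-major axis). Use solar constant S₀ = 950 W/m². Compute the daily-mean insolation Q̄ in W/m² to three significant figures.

Q̄ ≈ 274 W/m²

Solar declination: sin δ = sin ε · sin λ_s = sin 29.50° × sin 321.0° = -0.30989, so δ = -18.053°.
cos H₀ = −tan(+9.2°) tan(-18.053°) = 0.0528, H₀ = 1.5180 rad.
Bracket: H₀ sin φ sin δ + cos φ cos δ sin H₀ = 1.5180×0.15988×-0.30989 + 0.98714×0.95077×0.99861 = -0.075210 + 0.937239 = 0.862029.
Inverse-square distance factor (a/d)² = 1.0252² = 1.051035.
Q̄ = (S₀/π) × 1.051035 × [bracket] = (950/π) × 1.051035 × 0.862029 = 274.0 W/m².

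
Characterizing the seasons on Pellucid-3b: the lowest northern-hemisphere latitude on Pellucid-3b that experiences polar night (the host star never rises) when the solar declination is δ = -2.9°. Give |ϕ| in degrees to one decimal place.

Polar night requires cos h₀ = −tan ϕ tan δ ≥ 1, i.e. tan ϕ tan δ ≤ −1.
The boundary is |tan ϕ| · |tan δ| = 1, so |ϕ| = 90° − |δ| = 90° − 2.9° = 87.1° in the northern hemisphere.

|ϕ| = 87.1°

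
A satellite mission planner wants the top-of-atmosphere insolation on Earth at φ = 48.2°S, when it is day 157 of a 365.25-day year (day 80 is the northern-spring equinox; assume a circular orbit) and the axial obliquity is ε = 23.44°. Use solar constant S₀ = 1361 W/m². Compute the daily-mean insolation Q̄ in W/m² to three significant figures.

Solar longitude: λ_s = 360° × (157 − 80)/365.25 = 75.893°.
sin δ = sin 23.44° × sin 75.893° = 0.38579, so δ = +22.693°.
cos H₀ = −tan(-48.2°) tan(+22.693°) = 0.4677, H₀ = 1.0841 rad.
Bracket: H₀ sin φ sin δ + cos φ cos δ sin H₀ = 1.0841×-0.74548×0.38579 + 0.66653×0.92259×0.88389 = -0.311786 + 0.543534 = 0.231748.
Q̄ = (S₀/π) × [bracket] = (1361/π) × 0.231748 = 100.4 W/m².

Q̄ ≈ 100 W/m²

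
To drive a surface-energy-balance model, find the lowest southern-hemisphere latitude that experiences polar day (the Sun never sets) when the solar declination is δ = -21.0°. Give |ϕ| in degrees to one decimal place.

|ϕ| = 69.0°

Polar day requires cos h₀ = −tan ϕ tan δ ≤ −1, i.e. tan ϕ tan δ ≥ 1.
The boundary is |tan ϕ| · |tan δ| = 1, so |ϕ| = 90° − |δ| = 90° − 21.0° = 69.0° in the southern hemisphere.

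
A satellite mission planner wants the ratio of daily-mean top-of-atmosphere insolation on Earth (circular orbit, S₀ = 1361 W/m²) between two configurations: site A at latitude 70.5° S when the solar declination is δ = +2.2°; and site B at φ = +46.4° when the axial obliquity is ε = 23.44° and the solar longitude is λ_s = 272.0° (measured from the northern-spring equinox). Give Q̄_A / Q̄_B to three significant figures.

Q̄_A / Q̄_B ≈ 1.13

— Configuration A (φ=-70.5°):
cos H₀ = −tan(-70.5°) tan(+2.200°) = 0.1085, H₀ = 1.4621 rad.
Bracket: H₀ sin φ sin δ + cos φ cos δ sin H₀ = 1.4621×-0.94264×0.03839 + 0.33381×0.99926×0.99410 = -0.052910 + 0.331595 = 0.278685.
Q̄ = (S₀/π) × [bracket] = (1361/π) × 0.278685 = 120.73 W/m².
— Configuration B (φ=+46.4°):
Solar declination: sin δ = sin ε · sin λ_s = sin 23.44° × sin 272.0° = -0.39755, so δ = -23.425°.
cos H₀ = −tan(+46.4°) tan(-23.425°) = 0.4550, H₀ = 1.0985 rad.
Bracket: H₀ sin φ sin δ + cos φ cos δ sin H₀ = 1.0985×0.72417×-0.39755 + 0.68962×0.91758×0.89051 = -0.316251 + 0.563498 = 0.247247.
Q̄ = (S₀/π) × [bracket] = (1361/π) × 0.247247 = 107.11 W/m².
Ratio Q̄_A / Q̄_B = 120.73 / 107.11 = 1.127.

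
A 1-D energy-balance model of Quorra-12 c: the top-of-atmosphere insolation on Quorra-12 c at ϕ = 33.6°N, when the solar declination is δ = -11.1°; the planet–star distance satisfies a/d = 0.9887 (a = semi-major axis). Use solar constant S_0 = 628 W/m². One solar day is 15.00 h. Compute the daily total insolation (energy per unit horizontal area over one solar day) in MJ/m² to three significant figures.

cos h₀ = −tan(+33.6°) tan(-11.100°) = 0.1303, h₀ = 1.4401 rad.
Bracket: h₀ sin ϕ sin δ + cos ϕ cos δ sin h₀ = 1.4401×0.55339×-0.19252 + 0.83292×0.98129×0.99147 = -0.153426 + 0.810364 = 0.656938.
Inverse-square distance factor (a/d)² = 0.9887² = 0.977528.
Q̄ = (S_0/π) × 0.977528 × [bracket] = (628/π) × 0.977528 × 0.656938 = 128.37 W/m².
Daily total = Q̄ × 15.00 h × 3600 s/h = 128.37 × 15.00 × 3600 / 10⁶ = 6.932 MJ/m².

6.93 MJ/m²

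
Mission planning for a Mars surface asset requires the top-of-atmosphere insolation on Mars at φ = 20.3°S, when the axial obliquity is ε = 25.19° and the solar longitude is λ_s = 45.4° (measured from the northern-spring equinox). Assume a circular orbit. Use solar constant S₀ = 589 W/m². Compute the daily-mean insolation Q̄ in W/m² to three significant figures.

Solar declination: sin δ = sin ε · sin λ_s = sin 25.19° × sin 45.4° = 0.30305, so δ = +17.641°.
cos H₀ = −tan(-20.3°) tan(+17.641°) = 0.1176, H₀ = 1.4529 rad.
Bracket: H₀ sin φ sin δ + cos φ cos δ sin H₀ = 1.4529×-0.34694×0.30305 + 0.93789×0.95297×0.99306 = -0.152758 + 0.887578 = 0.734820.
Q̄ = (S₀/π) × [bracket] = (589/π) × 0.734820 = 137.8 W/m².

Q̄ ≈ 138 W/m²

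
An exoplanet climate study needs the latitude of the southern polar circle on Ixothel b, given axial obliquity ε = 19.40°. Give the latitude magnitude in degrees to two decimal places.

The polar circle is the lowest latitude that experiences at least one full rotation of continuous darkness at the northern-summer solstice; it lies at |φ| = 90° − ε = 90° − 19.40° = 70.60°.

70.60°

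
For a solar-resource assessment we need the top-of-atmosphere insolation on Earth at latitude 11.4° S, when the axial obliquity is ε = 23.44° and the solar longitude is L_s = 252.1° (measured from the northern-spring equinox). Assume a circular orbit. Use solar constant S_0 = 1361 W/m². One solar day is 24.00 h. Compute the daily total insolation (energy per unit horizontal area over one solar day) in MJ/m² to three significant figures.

38.5 MJ/m²

Solar declination: sin δ = sin ε · sin L_s = sin 23.44° × sin 252.1° = -0.37853, so δ = -22.243°.
cos h₀ = −tan(-11.4°) tan(-22.243°) = -0.0825, h₀ = 1.6534 rad.
Bracket: h₀ sin ϕ sin δ + cos ϕ cos δ sin h₀ = 1.6534×-0.19766×-0.37853 + 0.98027×0.92559×0.99659 = 0.123708 + 0.904234 = 1.027942.
Q̄ = (S_0/π) × [bracket] = (1361/π) × 1.027942 = 445.32 W/m².
Daily total = Q̄ × 24.00 h × 3600 s/h = 445.32 × 24.00 × 3600 / 10⁶ = 38.48 MJ/m².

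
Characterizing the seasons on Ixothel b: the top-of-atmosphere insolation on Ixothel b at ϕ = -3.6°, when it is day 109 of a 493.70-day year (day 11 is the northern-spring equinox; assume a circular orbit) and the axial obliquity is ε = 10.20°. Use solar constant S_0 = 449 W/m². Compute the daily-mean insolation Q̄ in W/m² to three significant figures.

Solar longitude: L_s = 360° × (109 − 11)/493.70 = 71.460°.
sin δ = sin 10.20° × sin 71.460° = 0.16789, so δ = +9.665°.
cos h₀ = −tan(-3.6°) tan(+9.665°) = 0.0107, h₀ = 1.5601 rad.
Bracket: h₀ sin ϕ sin δ + cos ϕ cos δ sin h₀ = 1.5601×-0.06279×0.16789 + 0.99803×0.98580×0.99994 = -0.016446 + 0.983799 = 0.967353.
Q̄ = (S_0/π) × [bracket] = (449/π) × 0.967353 = 138.3 W/m².

Q̄ ≈ 138 W/m²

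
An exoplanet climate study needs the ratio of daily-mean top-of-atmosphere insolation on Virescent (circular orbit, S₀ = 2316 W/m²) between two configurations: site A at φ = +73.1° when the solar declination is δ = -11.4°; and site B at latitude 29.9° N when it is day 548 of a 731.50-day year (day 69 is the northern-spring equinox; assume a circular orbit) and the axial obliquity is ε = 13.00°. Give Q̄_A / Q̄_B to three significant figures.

Q̄_A / Q̄_B ≈ 0.0750

— Configuration A (φ=+73.1°):
cos H₀ = −tan(+73.1°) tan(-11.400°) = 0.6637, H₀ = 0.8451 rad.
Bracket: H₀ sin φ sin δ + cos φ cos δ sin H₀ = 0.8451×0.95681×-0.19766 + 0.29070×0.98027×0.74803 = -0.159828 + 0.213162 = 0.053334.
Q̄ = (S₀/π) × [bracket] = (2316/π) × 0.053334 = 39.318 W/m².
— Configuration B (φ=+29.9°):
Solar longitude: λ_s = 360° × (548 − 69)/731.50 = 235.735°.
sin δ = sin 13.00° × sin 235.735° = -0.18591, so δ = -10.714°.
cos H₀ = −tan(+29.9°) tan(-10.714°) = 0.1088, H₀ = 1.4618 rad.
Bracket: H₀ sin φ sin δ + cos φ cos δ sin H₀ = 1.4618×0.49849×-0.18591 + 0.86690×0.98257×0.99406 = -0.135471 + 0.846730 = 0.711259.
Q̄ = (S₀/π) × [bracket] = (2316/π) × 0.711259 = 524.34 W/m².
Ratio Q̄_A / Q̄_B = 39.318 / 524.34 = 0.07499.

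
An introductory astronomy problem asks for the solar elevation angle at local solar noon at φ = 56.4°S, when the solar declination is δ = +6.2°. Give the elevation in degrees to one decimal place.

27.4°

At local noon the hour angle is zero, so the zenith angle equals |φ − δ| = |-56.4° − (+6.200°)| = 62.600°.
Elevation = 90° − 62.600° = 27.4°.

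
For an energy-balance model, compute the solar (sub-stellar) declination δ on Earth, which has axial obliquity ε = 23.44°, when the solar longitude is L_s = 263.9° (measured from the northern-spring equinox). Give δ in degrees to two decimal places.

sin δ = sin ε · sin L_s = sin 23.44° × sin 263.9° = -0.395536.
δ = arcsin(-0.395536) = -23.30°.

δ = -23.30°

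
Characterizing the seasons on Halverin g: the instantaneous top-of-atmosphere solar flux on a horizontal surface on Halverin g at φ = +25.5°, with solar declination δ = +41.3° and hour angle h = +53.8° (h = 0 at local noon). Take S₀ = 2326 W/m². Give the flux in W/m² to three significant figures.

1.59e+03 W/m²

cos θ_z = sin φ sin δ + cos φ cos δ cos h = 0.284138 + 0.400478 = 0.684616.
Flux = S₀ · cos θ_z = 2326 × 0.684616 = 1592 W/m².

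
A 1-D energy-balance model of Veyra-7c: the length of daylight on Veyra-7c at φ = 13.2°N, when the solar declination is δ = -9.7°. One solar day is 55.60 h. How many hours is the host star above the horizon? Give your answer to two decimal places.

cos H₀ = −tan φ · tan δ = −tan(+13.2°) × tan(-9.700°) = 0.0401, so H₀ = 1.5307 rad = 87.70°.
Daylight = 2H₀/(2π) × 55.60 h = (1.5307/π) × 55.60 = 27.09 h.

27.09 h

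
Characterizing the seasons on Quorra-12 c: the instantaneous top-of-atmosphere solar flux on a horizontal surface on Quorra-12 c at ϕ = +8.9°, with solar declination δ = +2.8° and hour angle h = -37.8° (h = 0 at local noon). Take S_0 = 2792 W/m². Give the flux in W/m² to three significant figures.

cos θ_z = sin ϕ sin δ + cos ϕ cos δ cos h = 0.007558 + 0.779709 = 0.787267.
Flux = S_0 · cos θ_z = 2792 × 0.787267 = 2198 W/m².

2.20e+03 W/m²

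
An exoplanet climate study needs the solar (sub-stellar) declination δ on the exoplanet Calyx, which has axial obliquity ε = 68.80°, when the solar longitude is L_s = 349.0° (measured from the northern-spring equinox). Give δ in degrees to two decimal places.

sin δ = sin ε · sin L_s = sin 68.80° × sin 349.0° = -0.177896.
δ = arcsin(-0.177896) = -10.25°.

δ = -10.25°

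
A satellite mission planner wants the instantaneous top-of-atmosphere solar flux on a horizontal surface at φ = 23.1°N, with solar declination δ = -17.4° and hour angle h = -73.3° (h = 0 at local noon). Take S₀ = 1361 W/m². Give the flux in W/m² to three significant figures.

cos θ_z = sin φ sin δ + cos φ cos δ cos h = -0.117325 + 0.252225 = 0.134900.
Flux = S₀ · cos θ_z = 1361 × 0.134900 = 183.6 W/m².

184 W/m²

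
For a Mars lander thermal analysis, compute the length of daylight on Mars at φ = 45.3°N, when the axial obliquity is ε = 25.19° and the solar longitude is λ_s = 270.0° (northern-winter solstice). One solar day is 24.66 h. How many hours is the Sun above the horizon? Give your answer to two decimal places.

Solar declination: sin δ = sin ε · sin λ_s = sin 25.19° × sin 270.0° = -0.42562, so δ = -25.190°.
cos H₀ = −tan φ · tan δ = −tan(+45.3°) × tan(-25.190°) = 0.4753, so H₀ = 1.0755 rad = 61.62°.
Daylight = 2H₀/(2π) × 24.66 h = (1.0755/π) × 24.66 = 8.44 h.

8.44 h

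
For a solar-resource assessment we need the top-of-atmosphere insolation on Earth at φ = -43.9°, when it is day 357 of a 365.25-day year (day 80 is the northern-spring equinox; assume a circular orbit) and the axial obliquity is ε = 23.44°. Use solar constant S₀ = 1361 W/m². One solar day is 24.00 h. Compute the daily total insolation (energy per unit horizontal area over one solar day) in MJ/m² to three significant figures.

Solar longitude: λ_s = 360° × (357 − 80)/365.25 = 273.018°.
sin δ = sin 23.44° × sin 273.018° = -0.39724, so δ = -23.406°.
cos H₀ = −tan(-43.9°) tan(-23.406°) = -0.4165, H₀ = 2.0004 rad.
Bracket: H₀ sin φ sin δ + cos φ cos δ sin H₀ = 2.0004×-0.69340×-0.39724 + 0.72055×0.91772×0.90912 = 0.551003 + 0.601168 = 1.152171.
Q̄ = (S₀/π) × [bracket] = (1361/π) × 1.152171 = 499.14 W/m².
Daily total = Q̄ × 24.00 h × 3600 s/h = 499.14 × 24.00 × 3600 / 10⁶ = 43.13 MJ/m².

43.1 MJ/m²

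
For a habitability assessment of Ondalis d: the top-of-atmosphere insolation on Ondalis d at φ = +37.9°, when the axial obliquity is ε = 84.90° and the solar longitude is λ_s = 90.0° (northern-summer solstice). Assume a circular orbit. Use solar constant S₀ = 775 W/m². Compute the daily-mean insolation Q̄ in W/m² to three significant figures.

Solar declination: sin δ = sin ε · sin λ_s = sin 84.90° × sin 90.0° = 0.99604, so δ = +84.900°.
cos H₀ = −tan(+37.9°) tan(+84.900°) = -8.7227 ≤ −1 ⇒ polar day, H₀ = π.
Bracket: H₀ sin φ sin δ + cos φ cos δ sin H₀ = 3.1416×0.61429×0.99604 + 0.78908×0.08889×0.00000 = 1.922211 + 0.000000 = 1.922211.
Q̄ = (S₀/π) × [bracket] = (775/π) × 1.922211 = 474.2 W/m².

Q̄ ≈ 474 W/m²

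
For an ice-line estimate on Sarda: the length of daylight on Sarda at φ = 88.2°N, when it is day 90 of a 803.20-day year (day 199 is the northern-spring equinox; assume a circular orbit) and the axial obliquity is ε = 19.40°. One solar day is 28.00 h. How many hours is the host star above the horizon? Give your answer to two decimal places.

Solar longitude: λ_s = 360° × (90 − 199)/803.20 = -48.855°, i.e. -48.855° + 360° = 311.145°.
sin δ = sin 19.40° × sin 311.145° = -0.25013, so δ = -14.485°.
cos H₀ = −tan φ · tan δ = 8.2206 ≥ 1, so the host star never rises (polar night) and H₀ = 0.
Daylight = 2H₀/(2π) × 28.00 h = (0.0000/π) × 28.00 = 0.00 h.

0.00 h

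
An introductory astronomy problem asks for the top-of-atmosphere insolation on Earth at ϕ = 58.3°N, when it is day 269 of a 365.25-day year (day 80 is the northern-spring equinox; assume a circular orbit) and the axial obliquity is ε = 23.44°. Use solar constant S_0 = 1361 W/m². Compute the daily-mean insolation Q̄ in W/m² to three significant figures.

Q̄ ≈ 203 W/m²

Solar longitude: L_s = 360° × (269 − 80)/365.25 = 186.283°.
sin δ = sin 23.44° × sin 186.283° = -0.04354, so δ = -2.495°.
cos h₀ = −tan(+58.3°) tan(-2.495°) = 0.0706, h₀ = 1.5002 rad.
Bracket: h₀ sin ϕ sin δ + cos ϕ cos δ sin h₀ = 1.5002×0.85081×-0.04354 + 0.52547×0.99905×0.99751 = -0.055574 + 0.523664 = 0.468090.
Q̄ = (S_0/π) × [bracket] = (1361/π) × 0.468090 = 202.8 W/m².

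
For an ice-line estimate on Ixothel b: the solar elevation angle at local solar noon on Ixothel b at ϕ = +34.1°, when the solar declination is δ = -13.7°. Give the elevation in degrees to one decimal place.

At local noon the hour angle is zero, so the zenith angle equals |ϕ − δ| = |+34.1° − (-13.700°)| = 47.800°.
Elevation = 90° − 47.800° = 42.2°.

42.2°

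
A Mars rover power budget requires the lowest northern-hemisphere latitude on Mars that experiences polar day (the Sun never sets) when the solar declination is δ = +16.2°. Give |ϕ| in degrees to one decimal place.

|ϕ| = 73.8°

Polar day requires cos h₀ = −tan ϕ tan δ ≤ −1, i.e. tan ϕ tan δ ≥ 1.
The boundary is |tan ϕ| · |tan δ| = 1, so |ϕ| = 90° − |δ| = 90° − 16.2° = 73.8° in the northern hemisphere.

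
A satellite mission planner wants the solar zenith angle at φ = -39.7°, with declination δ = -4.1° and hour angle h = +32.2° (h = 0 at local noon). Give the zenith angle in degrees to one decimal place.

cos θ_z = sin φ sin δ + cos φ cos δ cos h = 0.045670 + 0.649394 = 0.695064.
θ_z = arccos(0.695064) = 46.0°.

θ_z = 46.0°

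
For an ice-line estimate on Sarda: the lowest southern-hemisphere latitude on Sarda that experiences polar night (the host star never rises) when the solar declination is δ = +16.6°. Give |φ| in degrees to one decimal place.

|φ| = 73.4°

Polar night requires cos H₀ = −tan φ tan δ ≥ 1, i.e. tan φ tan δ ≤ −1.
The boundary is |tan φ| · |tan δ| = 1, so |φ| = 90° − |δ| = 90° − 16.6° = 73.4° in the southern hemisphere.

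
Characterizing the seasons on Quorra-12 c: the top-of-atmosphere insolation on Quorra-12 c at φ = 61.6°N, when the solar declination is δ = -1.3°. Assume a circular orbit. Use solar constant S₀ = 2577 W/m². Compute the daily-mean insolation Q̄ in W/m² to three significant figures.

Q̄ ≈ 365 W/m²

cos H₀ = −tan(+61.6°) tan(-1.300°) = 0.0420, H₀ = 1.5288 rad.
Bracket: H₀ sin φ sin δ + cos φ cos δ sin H₀ = 1.5288×0.87965×-0.02269 + 0.47562×0.99974×0.99912 = -0.030514 + 0.475078 = 0.444564.
Q̄ = (S₀/π) × [bracket] = (2577/π) × 0.444564 = 364.7 W/m².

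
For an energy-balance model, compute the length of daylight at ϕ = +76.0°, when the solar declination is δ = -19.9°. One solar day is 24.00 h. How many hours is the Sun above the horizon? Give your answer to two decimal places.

0.00 h

cos h₀ = −tan ϕ · tan δ = 1.4519 ≥ 1, so the Sun never rises (polar night) and h₀ = 0.
Daylight = 2h₀/(2π) × 24.00 h = (0.0000/π) × 24.00 = 0.00 h.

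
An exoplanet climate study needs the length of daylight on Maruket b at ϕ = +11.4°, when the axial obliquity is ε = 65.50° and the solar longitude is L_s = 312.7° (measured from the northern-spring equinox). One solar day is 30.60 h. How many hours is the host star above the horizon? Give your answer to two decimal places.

Solar declination: sin δ = sin ε · sin L_s = sin 65.50° × sin 312.7° = -0.66874, so δ = -41.970°.
cos h₀ = −tan ϕ · tan δ = −tan(+11.4°) × tan(-41.970°) = 0.1814, so h₀ = 1.3884 rad = 79.55°.
Daylight = 2h₀/(2π) × 30.60 h = (1.3884/π) × 30.60 = 13.52 h.

13.52 h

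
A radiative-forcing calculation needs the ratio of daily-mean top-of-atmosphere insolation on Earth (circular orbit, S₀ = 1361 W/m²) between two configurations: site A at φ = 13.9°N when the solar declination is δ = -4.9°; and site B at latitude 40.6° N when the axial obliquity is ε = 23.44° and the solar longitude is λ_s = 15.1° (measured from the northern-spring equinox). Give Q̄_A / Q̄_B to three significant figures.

— Configuration A (φ=+13.9°):
cos H₀ = −tan(+13.9°) tan(-4.900°) = 0.0212, H₀ = 1.5496 rad.
Bracket: H₀ sin φ sin δ + cos φ cos δ sin H₀ = 1.5496×0.24023×-0.08542 + 0.97072×0.99635×0.99977 = -0.031798 + 0.966954 = 0.935156.
Q̄ = (S₀/π) × [bracket] = (1361/π) × 0.935156 = 405.13 W/m².
— Configuration B (φ=+40.6°):
Solar declination: sin δ = sin ε · sin λ_s = sin 23.44° × sin 15.1° = 0.10363, so δ = +5.948°.
cos H₀ = −tan(+40.6°) tan(+5.948°) = -0.0893, H₀ = 1.6602 rad.
Bracket: H₀ sin φ sin δ + cos φ cos δ sin H₀ = 1.6602×0.65077×0.10363 + 0.75927×0.99462×0.99600 = 0.111963 + 0.752164 = 0.864127.
Q̄ = (S₀/π) × [bracket] = (1361/π) × 0.864127 = 374.36 W/m².
Ratio Q̄_A / Q̄_B = 405.13 / 374.36 = 1.082.

Q̄_A / Q̄_B ≈ 1.08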